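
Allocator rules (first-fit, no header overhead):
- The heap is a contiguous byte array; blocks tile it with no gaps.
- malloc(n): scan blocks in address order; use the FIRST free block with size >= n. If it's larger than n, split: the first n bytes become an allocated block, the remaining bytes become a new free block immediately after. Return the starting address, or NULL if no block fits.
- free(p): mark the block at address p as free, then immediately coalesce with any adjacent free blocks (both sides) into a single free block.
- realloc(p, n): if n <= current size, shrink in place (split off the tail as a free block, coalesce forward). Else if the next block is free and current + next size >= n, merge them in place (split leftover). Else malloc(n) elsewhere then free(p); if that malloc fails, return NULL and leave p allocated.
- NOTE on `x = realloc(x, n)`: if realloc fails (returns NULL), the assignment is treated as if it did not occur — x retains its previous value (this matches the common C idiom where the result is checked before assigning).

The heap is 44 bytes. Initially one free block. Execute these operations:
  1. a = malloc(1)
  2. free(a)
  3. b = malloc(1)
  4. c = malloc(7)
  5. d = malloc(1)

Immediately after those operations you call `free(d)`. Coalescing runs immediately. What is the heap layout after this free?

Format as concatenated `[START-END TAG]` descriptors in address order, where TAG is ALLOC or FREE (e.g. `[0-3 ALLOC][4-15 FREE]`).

Op 1: a = malloc(1) -> a = 0; heap: [0-0 ALLOC][1-43 FREE]
Op 2: free(a) -> (freed a); heap: [0-43 FREE]
Op 3: b = malloc(1) -> b = 0; heap: [0-0 ALLOC][1-43 FREE]
Op 4: c = malloc(7) -> c = 1; heap: [0-0 ALLOC][1-7 ALLOC][8-43 FREE]
Op 5: d = malloc(1) -> d = 8; heap: [0-0 ALLOC][1-7 ALLOC][8-8 ALLOC][9-43 FREE]
free(d): d = 8 -> block [8-8 ALLOC]; mark free, coalesce with adjacent free neighbors -> [0-0 ALLOC][1-7 ALLOC][8-43 FREE]

Answer: [0-0 ALLOC][1-7 ALLOC][8-43 FREE]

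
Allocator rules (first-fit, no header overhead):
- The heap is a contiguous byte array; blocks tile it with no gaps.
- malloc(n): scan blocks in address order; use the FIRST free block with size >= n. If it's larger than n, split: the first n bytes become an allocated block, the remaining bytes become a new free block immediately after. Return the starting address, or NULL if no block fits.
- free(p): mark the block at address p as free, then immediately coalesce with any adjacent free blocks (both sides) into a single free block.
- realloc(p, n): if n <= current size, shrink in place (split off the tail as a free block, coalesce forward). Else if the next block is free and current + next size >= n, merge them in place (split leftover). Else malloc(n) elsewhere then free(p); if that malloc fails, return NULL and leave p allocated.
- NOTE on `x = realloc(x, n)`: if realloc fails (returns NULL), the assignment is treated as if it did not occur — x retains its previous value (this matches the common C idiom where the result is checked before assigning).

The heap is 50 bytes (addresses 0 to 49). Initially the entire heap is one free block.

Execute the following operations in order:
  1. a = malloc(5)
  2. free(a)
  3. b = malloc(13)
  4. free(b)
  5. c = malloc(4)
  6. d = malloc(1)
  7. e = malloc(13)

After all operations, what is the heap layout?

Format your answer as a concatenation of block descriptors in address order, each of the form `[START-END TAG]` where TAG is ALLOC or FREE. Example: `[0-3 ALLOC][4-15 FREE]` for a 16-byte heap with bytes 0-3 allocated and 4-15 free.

Op 1: a = malloc(5) -> a = 0; heap: [0-4 ALLOC][5-49 FREE]
Op 2: free(a) -> (freed a); heap: [0-49 FREE]
Op 3: b = malloc(13) -> b = 0; heap: [0-12 ALLOC][13-49 FREE]
Op 4: free(b) -> (freed b); heap: [0-49 FREE]
Op 5: c = malloc(4) -> c = 0; heap: [0-3 ALLOC][4-49 FREE]
Op 6: d = malloc(1) -> d = 4; heap: [0-3 ALLOC][4-4 ALLOC][5-49 FREE]
Op 7: e = malloc(13) -> e = 5; heap: [0-3 ALLOC][4-4 ALLOC][5-17 ALLOC][18-49 FREE]

Answer: [0-3 ALLOC][4-4 ALLOC][5-17 ALLOC][18-49 FREE]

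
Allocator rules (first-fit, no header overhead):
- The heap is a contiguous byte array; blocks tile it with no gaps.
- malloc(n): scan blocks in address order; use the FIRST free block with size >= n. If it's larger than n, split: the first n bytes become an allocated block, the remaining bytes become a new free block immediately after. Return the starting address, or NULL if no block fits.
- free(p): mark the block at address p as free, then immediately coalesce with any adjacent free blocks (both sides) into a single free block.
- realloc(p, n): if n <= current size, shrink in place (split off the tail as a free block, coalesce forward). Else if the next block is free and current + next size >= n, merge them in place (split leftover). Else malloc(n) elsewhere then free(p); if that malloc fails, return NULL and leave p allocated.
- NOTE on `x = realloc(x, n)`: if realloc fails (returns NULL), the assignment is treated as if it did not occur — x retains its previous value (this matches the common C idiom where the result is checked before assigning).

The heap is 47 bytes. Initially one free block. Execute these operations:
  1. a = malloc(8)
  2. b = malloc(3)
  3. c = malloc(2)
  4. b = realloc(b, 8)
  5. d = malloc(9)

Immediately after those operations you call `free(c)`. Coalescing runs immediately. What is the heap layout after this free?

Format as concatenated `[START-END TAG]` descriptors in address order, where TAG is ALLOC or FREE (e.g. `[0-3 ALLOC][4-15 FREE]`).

Op 1: a = malloc(8) -> a = 0; heap: [0-7 ALLOC][8-46 FREE]
Op 2: b = malloc(3) -> b = 8; heap: [0-7 ALLOC][8-10 ALLOC][11-46 FREE]
Op 3: c = malloc(2) -> c = 11; heap: [0-7 ALLOC][8-10 ALLOC][11-12 ALLOC][13-46 FREE]
Op 4: b = realloc(b, 8) -> b = 13; heap: [0-7 ALLOC][8-10 FREE][11-12 ALLOC][13-20 ALLOC][21-46 FREE]
Op 5: d = malloc(9) -> d = 21; heap: [0-7 ALLOC][8-10 FREE][11-12 ALLOC][13-20 ALLOC][21-29 ALLOC][30-46 FREE]
free(c): c = 11 -> block [11-12 ALLOC]; mark free, coalesce with adjacent free neighbors -> [0-7 ALLOC][8-12 FREE][13-20 ALLOC][21-29 ALLOC][30-46 FREE]

Answer: [0-7 ALLOC][8-12 FREE][13-20 ALLOC][21-29 ALLOC][30-46 FREE]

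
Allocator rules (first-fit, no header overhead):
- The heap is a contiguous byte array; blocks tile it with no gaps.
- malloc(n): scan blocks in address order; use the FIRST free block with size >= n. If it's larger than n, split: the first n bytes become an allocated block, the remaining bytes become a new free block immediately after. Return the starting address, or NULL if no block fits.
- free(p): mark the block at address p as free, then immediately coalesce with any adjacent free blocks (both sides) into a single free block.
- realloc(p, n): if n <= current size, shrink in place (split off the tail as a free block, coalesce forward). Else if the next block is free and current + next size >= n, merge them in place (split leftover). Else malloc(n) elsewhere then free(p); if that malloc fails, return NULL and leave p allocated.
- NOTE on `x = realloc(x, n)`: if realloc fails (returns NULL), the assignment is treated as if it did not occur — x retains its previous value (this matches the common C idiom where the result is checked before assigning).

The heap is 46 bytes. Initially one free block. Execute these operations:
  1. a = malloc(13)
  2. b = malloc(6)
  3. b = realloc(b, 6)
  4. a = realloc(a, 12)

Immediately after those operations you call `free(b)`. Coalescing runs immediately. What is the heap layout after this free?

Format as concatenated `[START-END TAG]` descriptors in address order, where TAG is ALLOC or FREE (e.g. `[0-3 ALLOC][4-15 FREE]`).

Answer: [0-11 ALLOC][12-45 FREE]

Derivation:
Op 1: a = malloc(13) -> a = 0; heap: [0-12 ALLOC][13-45 FREE]
Op 2: b = malloc(6) -> b = 13; heap: [0-12 ALLOC][13-18 ALLOC][19-45 FREE]
Op 3: b = realloc(b, 6) -> b = 13; heap: [0-12 ALLOC][13-18 ALLOC][19-45 FREE]
Op 4: a = realloc(a, 12) -> a = 0; heap: [0-11 ALLOC][12-12 FREE][13-18 ALLOC][19-45 FREE]
free(b): b = 13 -> block [13-18 ALLOC]; mark free, coalesce with adjacent free neighbors -> [0-11 ALLOC][12-45 FREE]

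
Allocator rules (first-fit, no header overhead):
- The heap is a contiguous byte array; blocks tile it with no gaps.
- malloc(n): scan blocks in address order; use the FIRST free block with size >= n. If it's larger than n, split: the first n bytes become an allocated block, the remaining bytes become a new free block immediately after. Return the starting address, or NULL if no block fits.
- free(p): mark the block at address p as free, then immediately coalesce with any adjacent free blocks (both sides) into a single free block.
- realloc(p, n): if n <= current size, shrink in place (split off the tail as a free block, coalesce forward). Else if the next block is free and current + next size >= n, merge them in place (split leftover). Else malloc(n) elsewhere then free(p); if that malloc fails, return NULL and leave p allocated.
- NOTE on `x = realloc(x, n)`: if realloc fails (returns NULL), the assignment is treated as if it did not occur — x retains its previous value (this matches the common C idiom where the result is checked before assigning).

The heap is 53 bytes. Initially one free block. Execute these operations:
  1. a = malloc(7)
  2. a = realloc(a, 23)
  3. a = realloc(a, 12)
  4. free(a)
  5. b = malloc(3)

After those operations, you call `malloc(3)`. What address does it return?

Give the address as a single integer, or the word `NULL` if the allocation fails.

Answer: 3

Derivation:
Op 1: a = malloc(7) -> a = 0; heap: [0-6 ALLOC][7-52 FREE]
Op 2: a = realloc(a, 23) -> a = 0; heap: [0-22 ALLOC][23-52 FREE]
Op 3: a = realloc(a, 12) -> a = 0; heap: [0-11 ALLOC][12-52 FREE]
Op 4: free(a) -> (freed a); heap: [0-52 FREE]
Op 5: b = malloc(3) -> b = 0; heap: [0-2 ALLOC][3-52 FREE]
malloc(3): first-fit scan over [0-2 ALLOC][3-52 FREE] -> 3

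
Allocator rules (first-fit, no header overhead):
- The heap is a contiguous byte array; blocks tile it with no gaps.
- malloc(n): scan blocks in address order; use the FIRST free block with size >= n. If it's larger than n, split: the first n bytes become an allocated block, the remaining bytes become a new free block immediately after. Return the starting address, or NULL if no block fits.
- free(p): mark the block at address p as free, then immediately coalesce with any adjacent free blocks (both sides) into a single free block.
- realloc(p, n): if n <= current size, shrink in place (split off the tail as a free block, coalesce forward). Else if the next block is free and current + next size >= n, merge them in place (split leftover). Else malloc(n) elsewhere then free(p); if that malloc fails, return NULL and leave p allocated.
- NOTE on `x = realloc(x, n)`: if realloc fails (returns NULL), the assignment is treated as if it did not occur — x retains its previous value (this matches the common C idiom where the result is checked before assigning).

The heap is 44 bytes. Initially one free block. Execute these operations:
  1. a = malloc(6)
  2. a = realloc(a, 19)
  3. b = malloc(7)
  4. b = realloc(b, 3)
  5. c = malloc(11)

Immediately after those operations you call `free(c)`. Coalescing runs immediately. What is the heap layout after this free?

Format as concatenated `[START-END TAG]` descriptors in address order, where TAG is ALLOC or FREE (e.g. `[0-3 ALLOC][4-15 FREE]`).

Op 1: a = malloc(6) -> a = 0; heap: [0-5 ALLOC][6-43 FREE]
Op 2: a = realloc(a, 19) -> a = 0; heap: [0-18 ALLOC][19-43 FREE]
Op 3: b = malloc(7) -> b = 19; heap: [0-18 ALLOC][19-25 ALLOC][26-43 FREE]
Op 4: b = realloc(b, 3) -> b = 19; heap: [0-18 ALLOC][19-21 ALLOC][22-43 FREE]
Op 5: c = malloc(11) -> c = 22; heap: [0-18 ALLOC][19-21 ALLOC][22-32 ALLOC][33-43 FREE]
free(c): c = 22 -> block [22-32 ALLOC]; mark free, coalesce with adjacent free neighbors -> [0-18 ALLOC][19-21 ALLOC][22-43 FREE]

Answer: [0-18 ALLOC][19-21 ALLOC][22-43 FREE]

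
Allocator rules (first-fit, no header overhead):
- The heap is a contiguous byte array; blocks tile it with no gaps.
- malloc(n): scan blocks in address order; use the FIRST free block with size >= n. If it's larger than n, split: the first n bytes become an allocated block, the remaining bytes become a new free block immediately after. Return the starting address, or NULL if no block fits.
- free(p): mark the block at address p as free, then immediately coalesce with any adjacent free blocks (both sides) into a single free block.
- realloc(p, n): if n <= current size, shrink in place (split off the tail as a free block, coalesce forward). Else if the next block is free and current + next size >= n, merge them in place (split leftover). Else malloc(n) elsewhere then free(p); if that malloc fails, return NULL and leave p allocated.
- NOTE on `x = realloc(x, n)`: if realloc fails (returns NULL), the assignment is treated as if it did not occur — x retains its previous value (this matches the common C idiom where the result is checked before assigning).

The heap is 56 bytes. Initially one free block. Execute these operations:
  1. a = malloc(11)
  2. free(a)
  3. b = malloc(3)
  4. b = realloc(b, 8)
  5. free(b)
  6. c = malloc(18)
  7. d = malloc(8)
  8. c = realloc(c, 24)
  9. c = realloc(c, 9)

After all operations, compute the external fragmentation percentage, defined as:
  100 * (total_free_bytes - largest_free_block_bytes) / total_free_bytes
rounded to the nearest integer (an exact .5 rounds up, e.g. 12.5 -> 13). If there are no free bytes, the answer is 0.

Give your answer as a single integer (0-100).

Op 1: a = malloc(11) -> a = 0; heap: [0-10 ALLOC][11-55 FREE]
Op 2: free(a) -> (freed a); heap: [0-55 FREE]
Op 3: b = malloc(3) -> b = 0; heap: [0-2 ALLOC][3-55 FREE]
Op 4: b = realloc(b, 8) -> b = 0; heap: [0-7 ALLOC][8-55 FREE]
Op 5: free(b) -> (freed b); heap: [0-55 FREE]
Op 6: c = malloc(18) -> c = 0; heap: [0-17 ALLOC][18-55 FREE]
Op 7: d = malloc(8) -> d = 18; heap: [0-17 ALLOC][18-25 ALLOC][26-55 FREE]
Op 8: c = realloc(c, 24) -> c = 26; heap: [0-17 FREE][18-25 ALLOC][26-49 ALLOC][50-55 FREE]
Op 9: c = realloc(c, 9) -> c = 26; heap: [0-17 FREE][18-25 ALLOC][26-34 ALLOC][35-55 FREE]
Free blocks: [18 21] total_free=39 largest=21 -> 100*(39-21)/39 = 1800/39 ≈ 46.154 -> rounds to 46

Answer: 46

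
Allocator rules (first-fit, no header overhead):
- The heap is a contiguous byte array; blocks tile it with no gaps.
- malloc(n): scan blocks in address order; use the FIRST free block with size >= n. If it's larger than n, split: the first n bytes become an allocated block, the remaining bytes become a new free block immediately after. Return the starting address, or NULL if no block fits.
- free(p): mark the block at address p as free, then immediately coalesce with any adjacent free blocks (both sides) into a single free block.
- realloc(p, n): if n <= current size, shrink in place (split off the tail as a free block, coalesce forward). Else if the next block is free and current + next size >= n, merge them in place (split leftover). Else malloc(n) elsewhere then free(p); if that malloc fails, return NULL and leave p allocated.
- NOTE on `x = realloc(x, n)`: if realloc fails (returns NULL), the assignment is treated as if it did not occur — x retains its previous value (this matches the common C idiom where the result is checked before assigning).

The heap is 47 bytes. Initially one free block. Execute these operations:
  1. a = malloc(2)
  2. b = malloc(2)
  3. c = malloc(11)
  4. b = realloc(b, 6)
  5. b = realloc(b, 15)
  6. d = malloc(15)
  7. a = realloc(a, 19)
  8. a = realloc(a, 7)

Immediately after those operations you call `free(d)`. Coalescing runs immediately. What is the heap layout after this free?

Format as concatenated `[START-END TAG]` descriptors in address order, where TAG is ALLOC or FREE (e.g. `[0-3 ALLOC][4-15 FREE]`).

Answer: [0-1 ALLOC][2-3 FREE][4-14 ALLOC][15-29 ALLOC][30-46 FREE]

Derivation:
Op 1: a = malloc(2) -> a = 0; heap: [0-1 ALLOC][2-46 FREE]
Op 2: b = malloc(2) -> b = 2; heap: [0-1 ALLOC][2-3 ALLOC][4-46 FREE]
Op 3: c = malloc(11) -> c = 4; heap: [0-1 ALLOC][2-3 ALLOC][4-14 ALLOC][15-46 FREE]
Op 4: b = realloc(b, 6) -> b = 15; heap: [0-1 ALLOC][2-3 FREE][4-14 ALLOC][15-20 ALLOC][21-46 FREE]
Op 5: b = realloc(b, 15) -> b = 15; heap: [0-1 ALLOC][2-3 FREE][4-14 ALLOC][15-29 ALLOC][30-46 FREE]
Op 6: d = malloc(15) -> d = 30; heap: [0-1 ALLOC][2-3 FREE][4-14 ALLOC][15-29 ALLOC][30-44 ALLOC][45-46 FREE]
Op 7: a = realloc(a, 19) -> NULL (a unchanged); heap: [0-1 ALLOC][2-3 FREE][4-14 ALLOC][15-29 ALLOC][30-44 ALLOC][45-46 FREE]
Op 8: a = realloc(a, 7) -> NULL (a unchanged); heap: [0-1 ALLOC][2-3 FREE][4-14 ALLOC][15-29 ALLOC][30-44 ALLOC][45-46 FREE]
free(d): d = 30 -> block [30-44 ALLOC]; mark free, coalesce with adjacent free neighbors -> [0-1 ALLOC][2-3 FREE][4-14 ALLOC][15-29 ALLOC][30-46 FREE]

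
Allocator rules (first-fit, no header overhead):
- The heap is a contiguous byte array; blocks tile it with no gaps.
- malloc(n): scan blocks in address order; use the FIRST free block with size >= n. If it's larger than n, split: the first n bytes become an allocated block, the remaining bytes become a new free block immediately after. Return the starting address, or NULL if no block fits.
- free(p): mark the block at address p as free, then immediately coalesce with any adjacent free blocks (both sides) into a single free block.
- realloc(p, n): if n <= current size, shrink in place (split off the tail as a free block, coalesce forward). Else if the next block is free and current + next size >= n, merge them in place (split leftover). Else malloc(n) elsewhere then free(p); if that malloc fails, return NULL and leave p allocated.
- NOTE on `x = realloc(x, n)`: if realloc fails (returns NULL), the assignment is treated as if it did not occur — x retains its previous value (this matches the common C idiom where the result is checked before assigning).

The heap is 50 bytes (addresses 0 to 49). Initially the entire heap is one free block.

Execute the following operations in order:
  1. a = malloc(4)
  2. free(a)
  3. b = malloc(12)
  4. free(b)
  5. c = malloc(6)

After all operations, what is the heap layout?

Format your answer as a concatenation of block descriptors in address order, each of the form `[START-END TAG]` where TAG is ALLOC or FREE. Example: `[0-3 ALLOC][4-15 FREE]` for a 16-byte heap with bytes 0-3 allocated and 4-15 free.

Answer: [0-5 ALLOC][6-49 FREE]

Derivation:
Op 1: a = malloc(4) -> a = 0; heap: [0-3 ALLOC][4-49 FREE]
Op 2: free(a) -> (freed a); heap: [0-49 FREE]
Op 3: b = malloc(12) -> b = 0; heap: [0-11 ALLOC][12-49 FREE]
Op 4: free(b) -> (freed b); heap: [0-49 FREE]
Op 5: c = malloc(6) -> c = 0; heap: [0-5 ALLOC][6-49 FREE]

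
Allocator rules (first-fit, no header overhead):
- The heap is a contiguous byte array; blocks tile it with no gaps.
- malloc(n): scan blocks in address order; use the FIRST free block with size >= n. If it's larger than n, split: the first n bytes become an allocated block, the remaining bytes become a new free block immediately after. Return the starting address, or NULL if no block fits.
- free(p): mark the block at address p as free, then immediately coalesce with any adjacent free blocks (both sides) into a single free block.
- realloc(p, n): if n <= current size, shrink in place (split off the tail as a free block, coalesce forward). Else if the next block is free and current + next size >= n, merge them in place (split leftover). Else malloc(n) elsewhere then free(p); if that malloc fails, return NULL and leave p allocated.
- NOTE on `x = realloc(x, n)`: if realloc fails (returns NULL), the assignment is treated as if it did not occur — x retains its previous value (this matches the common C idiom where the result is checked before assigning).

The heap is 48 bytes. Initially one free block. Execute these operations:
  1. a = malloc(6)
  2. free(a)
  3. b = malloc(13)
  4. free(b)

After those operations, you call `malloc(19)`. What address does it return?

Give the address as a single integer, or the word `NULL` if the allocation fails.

Answer: 0

Derivation:
Op 1: a = malloc(6) -> a = 0; heap: [0-5 ALLOC][6-47 FREE]
Op 2: free(a) -> (freed a); heap: [0-47 FREE]
Op 3: b = malloc(13) -> b = 0; heap: [0-12 ALLOC][13-47 FREE]
Op 4: free(b) -> (freed b); heap: [0-47 FREE]
malloc(19): first-fit scan over [0-47 FREE] -> 0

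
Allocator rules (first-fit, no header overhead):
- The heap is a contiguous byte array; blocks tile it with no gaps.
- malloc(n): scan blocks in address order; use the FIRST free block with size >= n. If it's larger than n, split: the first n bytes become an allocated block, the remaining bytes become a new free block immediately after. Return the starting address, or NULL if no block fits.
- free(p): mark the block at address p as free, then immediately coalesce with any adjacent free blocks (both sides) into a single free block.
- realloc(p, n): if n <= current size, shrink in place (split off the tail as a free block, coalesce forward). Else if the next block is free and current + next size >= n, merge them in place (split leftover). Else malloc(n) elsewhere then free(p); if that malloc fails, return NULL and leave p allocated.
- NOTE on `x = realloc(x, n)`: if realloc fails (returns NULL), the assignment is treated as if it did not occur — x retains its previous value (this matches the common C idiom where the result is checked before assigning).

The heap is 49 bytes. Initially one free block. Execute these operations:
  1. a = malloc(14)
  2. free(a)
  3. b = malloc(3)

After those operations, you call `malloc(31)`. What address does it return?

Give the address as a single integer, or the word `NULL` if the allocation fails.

Answer: 3

Derivation:
Op 1: a = malloc(14) -> a = 0; heap: [0-13 ALLOC][14-48 FREE]
Op 2: free(a) -> (freed a); heap: [0-48 FREE]
Op 3: b = malloc(3) -> b = 0; heap: [0-2 ALLOC][3-48 FREE]
malloc(31): first-fit scan over [0-2 ALLOC][3-48 FREE] -> 3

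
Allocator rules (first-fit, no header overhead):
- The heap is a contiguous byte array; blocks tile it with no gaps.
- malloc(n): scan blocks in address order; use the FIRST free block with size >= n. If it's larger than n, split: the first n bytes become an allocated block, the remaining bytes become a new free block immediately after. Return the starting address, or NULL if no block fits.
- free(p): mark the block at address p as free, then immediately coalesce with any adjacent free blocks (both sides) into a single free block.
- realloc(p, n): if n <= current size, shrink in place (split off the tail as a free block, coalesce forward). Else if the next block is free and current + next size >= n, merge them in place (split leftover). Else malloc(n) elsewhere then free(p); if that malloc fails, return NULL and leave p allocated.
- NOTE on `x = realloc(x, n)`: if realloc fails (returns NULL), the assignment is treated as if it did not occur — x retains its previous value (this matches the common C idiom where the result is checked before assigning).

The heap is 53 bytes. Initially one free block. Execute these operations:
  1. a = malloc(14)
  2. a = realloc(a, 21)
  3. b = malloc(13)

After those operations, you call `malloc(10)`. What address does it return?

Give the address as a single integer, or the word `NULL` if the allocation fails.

Answer: 34

Derivation:
Op 1: a = malloc(14) -> a = 0; heap: [0-13 ALLOC][14-52 FREE]
Op 2: a = realloc(a, 21) -> a = 0; heap: [0-20 ALLOC][21-52 FREE]
Op 3: b = malloc(13) -> b = 21; heap: [0-20 ALLOC][21-33 ALLOC][34-52 FREE]
malloc(10): first-fit scan over [0-20 ALLOC][21-33 ALLOC][34-52 FREE] -> 34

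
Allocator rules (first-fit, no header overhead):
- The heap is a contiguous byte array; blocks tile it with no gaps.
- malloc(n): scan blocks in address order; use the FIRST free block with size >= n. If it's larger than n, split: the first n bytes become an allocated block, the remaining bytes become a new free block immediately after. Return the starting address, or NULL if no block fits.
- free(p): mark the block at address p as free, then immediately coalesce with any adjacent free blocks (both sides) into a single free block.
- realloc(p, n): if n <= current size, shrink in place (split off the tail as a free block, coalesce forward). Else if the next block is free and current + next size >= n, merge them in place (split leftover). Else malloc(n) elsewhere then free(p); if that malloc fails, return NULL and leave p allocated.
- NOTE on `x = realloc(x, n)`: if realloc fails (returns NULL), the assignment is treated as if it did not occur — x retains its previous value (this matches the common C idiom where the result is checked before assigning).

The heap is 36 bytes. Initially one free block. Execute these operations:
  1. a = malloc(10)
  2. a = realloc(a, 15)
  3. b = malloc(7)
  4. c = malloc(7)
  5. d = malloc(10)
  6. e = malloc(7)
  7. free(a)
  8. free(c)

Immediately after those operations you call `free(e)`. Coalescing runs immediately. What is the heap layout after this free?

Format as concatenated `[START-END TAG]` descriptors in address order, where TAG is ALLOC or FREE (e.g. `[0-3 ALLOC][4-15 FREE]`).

Op 1: a = malloc(10) -> a = 0; heap: [0-9 ALLOC][10-35 FREE]
Op 2: a = realloc(a, 15) -> a = 0; heap: [0-14 ALLOC][15-35 FREE]
Op 3: b = malloc(7) -> b = 15; heap: [0-14 ALLOC][15-21 ALLOC][22-35 FREE]
Op 4: c = malloc(7) -> c = 22; heap: [0-14 ALLOC][15-21 ALLOC][22-28 ALLOC][29-35 FREE]
Op 5: d = malloc(10) -> d = NULL; heap: [0-14 ALLOC][15-21 ALLOC][22-28 ALLOC][29-35 FREE]
Op 6: e = malloc(7) -> e = 29; heap: [0-14 ALLOC][15-21 ALLOC][22-28 ALLOC][29-35 ALLOC]
Op 7: free(a) -> (freed a); heap: [0-14 FREE][15-21 ALLOC][22-28 ALLOC][29-35 ALLOC]
Op 8: free(c) -> (freed c); heap: [0-14 FREE][15-21 ALLOC][22-28 FREE][29-35 ALLOC]
free(e): e = 29 -> block [29-35 ALLOC]; mark free, coalesce with adjacent free neighbors -> [0-14 FREE][15-21 ALLOC][22-35 FREE]

Answer: [0-14 FREE][15-21 ALLOC][22-35 FREE]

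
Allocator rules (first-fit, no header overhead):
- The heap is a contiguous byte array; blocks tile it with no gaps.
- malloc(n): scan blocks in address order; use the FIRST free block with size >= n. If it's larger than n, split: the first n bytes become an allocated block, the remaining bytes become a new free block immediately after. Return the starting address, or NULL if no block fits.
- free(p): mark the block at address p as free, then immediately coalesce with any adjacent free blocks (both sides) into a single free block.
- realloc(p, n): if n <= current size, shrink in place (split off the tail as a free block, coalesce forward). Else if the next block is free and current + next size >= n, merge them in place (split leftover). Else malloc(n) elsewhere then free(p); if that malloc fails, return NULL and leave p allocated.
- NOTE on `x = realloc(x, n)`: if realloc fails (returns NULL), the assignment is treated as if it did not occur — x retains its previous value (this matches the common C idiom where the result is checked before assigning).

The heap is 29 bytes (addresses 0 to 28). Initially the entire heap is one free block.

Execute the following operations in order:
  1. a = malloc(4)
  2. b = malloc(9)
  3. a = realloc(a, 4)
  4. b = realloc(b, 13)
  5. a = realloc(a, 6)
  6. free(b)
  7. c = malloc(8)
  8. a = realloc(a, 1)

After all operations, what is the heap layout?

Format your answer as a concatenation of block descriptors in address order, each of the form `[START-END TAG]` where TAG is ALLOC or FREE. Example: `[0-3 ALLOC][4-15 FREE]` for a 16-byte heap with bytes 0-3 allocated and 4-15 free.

Answer: [0-7 ALLOC][8-16 FREE][17-17 ALLOC][18-28 FREE]

Derivation:
Op 1: a = malloc(4) -> a = 0; heap: [0-3 ALLOC][4-28 FREE]
Op 2: b = malloc(9) -> b = 4; heap: [0-3 ALLOC][4-12 ALLOC][13-28 FREE]
Op 3: a = realloc(a, 4) -> a = 0; heap: [0-3 ALLOC][4-12 ALLOC][13-28 FREE]
Op 4: b = realloc(b, 13) -> b = 4; heap: [0-3 ALLOC][4-16 ALLOC][17-28 FREE]
Op 5: a = realloc(a, 6) -> a = 17; heap: [0-3 FREE][4-16 ALLOC][17-22 ALLOC][23-28 FREE]
Op 6: free(b) -> (freed b); heap: [0-16 FREE][17-22 ALLOC][23-28 FREE]
Op 7: c = malloc(8) -> c = 0; heap: [0-7 ALLOC][8-16 FREE][17-22 ALLOC][23-28 FREE]
Op 8: a = realloc(a, 1) -> a = 17; heap: [0-7 ALLOC][8-16 FREE][17-17 ALLOC][18-28 FREE]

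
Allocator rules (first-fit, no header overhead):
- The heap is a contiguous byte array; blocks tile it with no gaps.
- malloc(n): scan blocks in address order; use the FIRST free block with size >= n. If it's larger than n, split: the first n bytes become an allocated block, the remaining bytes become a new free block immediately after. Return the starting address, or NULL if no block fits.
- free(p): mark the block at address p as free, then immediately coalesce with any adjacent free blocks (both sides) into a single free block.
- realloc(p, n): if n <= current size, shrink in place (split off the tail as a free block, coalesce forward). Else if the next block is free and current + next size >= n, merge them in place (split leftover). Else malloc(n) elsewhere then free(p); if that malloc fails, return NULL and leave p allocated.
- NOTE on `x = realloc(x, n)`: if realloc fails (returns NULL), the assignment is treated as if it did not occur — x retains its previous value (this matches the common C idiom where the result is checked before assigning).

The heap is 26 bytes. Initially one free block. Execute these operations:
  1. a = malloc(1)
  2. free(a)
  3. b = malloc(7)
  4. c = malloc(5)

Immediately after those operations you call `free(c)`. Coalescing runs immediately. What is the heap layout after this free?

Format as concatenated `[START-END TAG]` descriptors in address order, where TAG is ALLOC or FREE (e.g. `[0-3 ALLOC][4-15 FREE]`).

Answer: [0-6 ALLOC][7-25 FREE]

Derivation:
Op 1: a = malloc(1) -> a = 0; heap: [0-0 ALLOC][1-25 FREE]
Op 2: free(a) -> (freed a); heap: [0-25 FREE]
Op 3: b = malloc(7) -> b = 0; heap: [0-6 ALLOC][7-25 FREE]
Op 4: c = malloc(5) -> c = 7; heap: [0-6 ALLOC][7-11 ALLOC][12-25 FREE]
free(c): c = 7 -> block [7-11 ALLOC]; mark free, coalesce with adjacent free neighbors -> [0-6 ALLOC][7-25 FREE]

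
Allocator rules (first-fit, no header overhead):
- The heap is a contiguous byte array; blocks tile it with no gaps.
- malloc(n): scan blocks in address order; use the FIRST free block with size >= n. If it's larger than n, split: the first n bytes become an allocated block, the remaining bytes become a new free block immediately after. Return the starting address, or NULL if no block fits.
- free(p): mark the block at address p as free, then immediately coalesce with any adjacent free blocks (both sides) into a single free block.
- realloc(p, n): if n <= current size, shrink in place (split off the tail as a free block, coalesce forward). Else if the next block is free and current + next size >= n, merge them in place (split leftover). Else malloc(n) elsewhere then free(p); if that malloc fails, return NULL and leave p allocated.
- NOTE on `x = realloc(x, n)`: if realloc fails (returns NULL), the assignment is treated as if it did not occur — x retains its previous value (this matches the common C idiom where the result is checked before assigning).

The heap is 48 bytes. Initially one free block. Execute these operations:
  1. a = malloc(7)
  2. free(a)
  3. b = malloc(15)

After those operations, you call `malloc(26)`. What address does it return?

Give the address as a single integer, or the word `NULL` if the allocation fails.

Op 1: a = malloc(7) -> a = 0; heap: [0-6 ALLOC][7-47 FREE]
Op 2: free(a) -> (freed a); heap: [0-47 FREE]
Op 3: b = malloc(15) -> b = 0; heap: [0-14 ALLOC][15-47 FREE]
malloc(26): first-fit scan over [0-14 ALLOC][15-47 FREE] -> 15

Answer: 15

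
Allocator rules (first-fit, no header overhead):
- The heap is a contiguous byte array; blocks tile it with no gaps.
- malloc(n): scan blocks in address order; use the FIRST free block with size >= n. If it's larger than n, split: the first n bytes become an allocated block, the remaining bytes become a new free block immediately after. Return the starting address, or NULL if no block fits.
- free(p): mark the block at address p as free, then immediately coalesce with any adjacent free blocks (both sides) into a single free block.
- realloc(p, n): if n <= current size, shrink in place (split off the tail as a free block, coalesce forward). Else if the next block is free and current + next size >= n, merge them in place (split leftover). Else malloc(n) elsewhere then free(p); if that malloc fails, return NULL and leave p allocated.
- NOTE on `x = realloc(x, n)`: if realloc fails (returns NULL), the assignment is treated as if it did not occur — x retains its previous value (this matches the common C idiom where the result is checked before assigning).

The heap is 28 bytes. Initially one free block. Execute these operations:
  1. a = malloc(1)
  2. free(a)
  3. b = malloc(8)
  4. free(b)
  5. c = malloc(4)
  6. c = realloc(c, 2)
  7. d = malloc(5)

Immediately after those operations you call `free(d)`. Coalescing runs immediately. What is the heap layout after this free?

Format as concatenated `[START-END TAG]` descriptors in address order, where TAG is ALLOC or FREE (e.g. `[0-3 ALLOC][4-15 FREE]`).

Op 1: a = malloc(1) -> a = 0; heap: [0-0 ALLOC][1-27 FREE]
Op 2: free(a) -> (freed a); heap: [0-27 FREE]
Op 3: b = malloc(8) -> b = 0; heap: [0-7 ALLOC][8-27 FREE]
Op 4: free(b) -> (freed b); heap: [0-27 FREE]
Op 5: c = malloc(4) -> c = 0; heap: [0-3 ALLOC][4-27 FREE]
Op 6: c = realloc(c, 2) -> c = 0; heap: [0-1 ALLOC][2-27 FREE]
Op 7: d = malloc(5) -> d = 2; heap: [0-1 ALLOC][2-6 ALLOC][7-27 FREE]
free(d): d = 2 -> block [2-6 ALLOC]; mark free, coalesce with adjacent free neighbors -> [0-1 ALLOC][2-27 FREE]

Answer: [0-1 ALLOC][2-27 FREE]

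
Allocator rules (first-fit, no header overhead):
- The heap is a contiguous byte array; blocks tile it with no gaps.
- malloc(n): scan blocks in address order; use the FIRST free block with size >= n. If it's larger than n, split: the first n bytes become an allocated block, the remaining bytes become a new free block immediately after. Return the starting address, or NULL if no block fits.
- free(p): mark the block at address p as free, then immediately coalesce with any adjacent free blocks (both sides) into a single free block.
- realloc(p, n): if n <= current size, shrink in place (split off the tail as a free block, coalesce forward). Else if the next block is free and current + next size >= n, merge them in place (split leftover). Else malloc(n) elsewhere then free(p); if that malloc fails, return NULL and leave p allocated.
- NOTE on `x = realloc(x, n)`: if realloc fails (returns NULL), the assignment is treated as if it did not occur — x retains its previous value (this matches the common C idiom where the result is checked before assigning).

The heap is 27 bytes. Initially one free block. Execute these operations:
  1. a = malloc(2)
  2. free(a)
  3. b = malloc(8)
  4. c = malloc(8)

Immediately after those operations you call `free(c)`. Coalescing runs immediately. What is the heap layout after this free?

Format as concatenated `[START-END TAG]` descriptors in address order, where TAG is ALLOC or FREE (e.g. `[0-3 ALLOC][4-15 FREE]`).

Answer: [0-7 ALLOC][8-26 FREE]

Derivation:
Op 1: a = malloc(2) -> a = 0; heap: [0-1 ALLOC][2-26 FREE]
Op 2: free(a) -> (freed a); heap: [0-26 FREE]
Op 3: b = malloc(8) -> b = 0; heap: [0-7 ALLOC][8-26 FREE]
Op 4: c = malloc(8) -> c = 8; heap: [0-7 ALLOC][8-15 ALLOC][16-26 FREE]
free(c): c = 8 -> block [8-15 ALLOC]; mark free, coalesce with adjacent free neighbors -> [0-7 ALLOC][8-26 FREE]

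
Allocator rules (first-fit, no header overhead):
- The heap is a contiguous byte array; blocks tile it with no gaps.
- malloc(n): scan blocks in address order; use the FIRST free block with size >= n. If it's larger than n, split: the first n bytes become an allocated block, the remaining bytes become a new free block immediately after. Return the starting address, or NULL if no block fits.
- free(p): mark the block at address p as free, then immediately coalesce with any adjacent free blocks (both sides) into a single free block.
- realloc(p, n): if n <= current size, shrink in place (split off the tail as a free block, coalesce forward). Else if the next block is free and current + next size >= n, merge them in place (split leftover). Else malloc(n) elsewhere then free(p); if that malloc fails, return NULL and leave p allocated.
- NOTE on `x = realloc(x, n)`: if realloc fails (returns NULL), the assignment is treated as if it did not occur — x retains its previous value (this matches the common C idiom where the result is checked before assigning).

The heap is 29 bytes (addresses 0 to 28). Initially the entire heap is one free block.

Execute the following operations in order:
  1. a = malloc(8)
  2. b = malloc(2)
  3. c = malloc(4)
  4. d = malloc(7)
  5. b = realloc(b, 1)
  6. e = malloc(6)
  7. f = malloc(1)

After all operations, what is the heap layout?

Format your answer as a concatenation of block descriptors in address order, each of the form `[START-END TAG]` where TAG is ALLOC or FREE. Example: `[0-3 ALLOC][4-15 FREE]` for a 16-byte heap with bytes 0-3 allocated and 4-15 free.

Op 1: a = malloc(8) -> a = 0; heap: [0-7 ALLOC][8-28 FREE]
Op 2: b = malloc(2) -> b = 8; heap: [0-7 ALLOC][8-9 ALLOC][10-28 FREE]
Op 3: c = malloc(4) -> c = 10; heap: [0-7 ALLOC][8-9 ALLOC][10-13 ALLOC][14-28 FREE]
Op 4: d = malloc(7) -> d = 14; heap: [0-7 ALLOC][8-9 ALLOC][10-13 ALLOC][14-20 ALLOC][21-28 FREE]
Op 5: b = realloc(b, 1) -> b = 8; heap: [0-7 ALLOC][8-8 ALLOC][9-9 FREE][10-13 ALLOC][14-20 ALLOC][21-28 FREE]
Op 6: e = malloc(6) -> e = 21; heap: [0-7 ALLOC][8-8 ALLOC][9-9 FREE][10-13 ALLOC][14-20 ALLOC][21-26 ALLOC][27-28 FREE]
Op 7: f = malloc(1) -> f = 9; heap: [0-7 ALLOC][8-8 ALLOC][9-9 ALLOC][10-13 ALLOC][14-20 ALLOC][21-26 ALLOC][27-28 FREE]

Answer: [0-7 ALLOC][8-8 ALLOC][9-9 ALLOC][10-13 ALLOC][14-20 ALLOC][21-26 ALLOC][27-28 FREE]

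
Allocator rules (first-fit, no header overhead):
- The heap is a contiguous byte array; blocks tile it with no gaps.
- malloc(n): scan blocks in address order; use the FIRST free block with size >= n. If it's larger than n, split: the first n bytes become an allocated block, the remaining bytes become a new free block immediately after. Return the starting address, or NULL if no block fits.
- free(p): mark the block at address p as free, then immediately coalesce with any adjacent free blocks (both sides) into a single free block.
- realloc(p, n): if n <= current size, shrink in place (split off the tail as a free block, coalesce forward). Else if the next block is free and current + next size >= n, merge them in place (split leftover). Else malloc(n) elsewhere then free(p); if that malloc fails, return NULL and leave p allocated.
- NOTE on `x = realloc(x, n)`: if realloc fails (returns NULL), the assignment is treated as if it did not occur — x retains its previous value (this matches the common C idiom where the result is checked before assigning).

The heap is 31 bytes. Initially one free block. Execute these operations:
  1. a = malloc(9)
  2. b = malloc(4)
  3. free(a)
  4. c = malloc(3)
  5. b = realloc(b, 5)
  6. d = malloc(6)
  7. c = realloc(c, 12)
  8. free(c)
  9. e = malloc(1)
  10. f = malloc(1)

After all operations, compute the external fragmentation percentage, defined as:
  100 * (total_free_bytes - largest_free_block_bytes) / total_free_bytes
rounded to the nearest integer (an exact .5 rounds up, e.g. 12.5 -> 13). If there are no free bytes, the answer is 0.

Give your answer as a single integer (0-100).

Answer: 6

Derivation:
Op 1: a = malloc(9) -> a = 0; heap: [0-8 ALLOC][9-30 FREE]
Op 2: b = malloc(4) -> b = 9; heap: [0-8 ALLOC][9-12 ALLOC][13-30 FREE]
Op 3: free(a) -> (freed a); heap: [0-8 FREE][9-12 ALLOC][13-30 FREE]
Op 4: c = malloc(3) -> c = 0; heap: [0-2 ALLOC][3-8 FREE][9-12 ALLOC][13-30 FREE]
Op 5: b = realloc(b, 5) -> b = 9; heap: [0-2 ALLOC][3-8 FREE][9-13 ALLOC][14-30 FREE]
Op 6: d = malloc(6) -> d = 3; heap: [0-2 ALLOC][3-8 ALLOC][9-13 ALLOC][14-30 FREE]
Op 7: c = realloc(c, 12) -> c = 14; heap: [0-2 FREE][3-8 ALLOC][9-13 ALLOC][14-25 ALLOC][26-30 FREE]
Op 8: free(c) -> (freed c); heap: [0-2 FREE][3-8 ALLOC][9-13 ALLOC][14-30 FREE]
Op 9: e = malloc(1) -> e = 0; heap: [0-0 ALLOC][1-2 FREE][3-8 ALLOC][9-13 ALLOC][14-30 FREE]
Op 10: f = malloc(1) -> f = 1; heap: [0-0 ALLOC][1-1 ALLOC][2-2 FREE][3-8 ALLOC][9-13 ALLOC][14-30 FREE]
Free blocks: [1 17] total_free=18 largest=17 -> 100*(18-17)/18 = 100/18 ≈ 5.556 -> rounds to 6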